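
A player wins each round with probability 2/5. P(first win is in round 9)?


Geometric: P(X=9) = (1-p)^(k-1)×p = (3/5)^8×2/5 = 13122/1953125

P(X=9) = 13122/1953125 ≈ 0.67%


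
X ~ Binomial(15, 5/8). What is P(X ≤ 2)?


P(X ≤ 2) = Σ P(X=i) for i=0..2
P(X=0) = 14348907/35184372088832
P(X=1) = 358722675/35184372088832
P(X=2) = 4185097875/35184372088832
Sum = 4558169457/35184372088832

P(X ≤ 2) = 4558169457/35184372088832 ≈ 0.01%


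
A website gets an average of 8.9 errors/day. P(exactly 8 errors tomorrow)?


Poisson(λ=8.9): P(X=8) = e^(-λ)×λ^k/k!
= e^(-8.9) × 8.9^8 / 8!
≈ 0.0001363889265 × 39365888.057 / 40320 ≈ 0.133161

P(X=8) ≈ 0.133161 ≈ 13.32%


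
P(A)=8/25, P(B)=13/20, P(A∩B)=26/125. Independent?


P(A)×P(B) = 26/125
P(A∩B) = 26/125
Equal ✓ → Independent

Yes, independent


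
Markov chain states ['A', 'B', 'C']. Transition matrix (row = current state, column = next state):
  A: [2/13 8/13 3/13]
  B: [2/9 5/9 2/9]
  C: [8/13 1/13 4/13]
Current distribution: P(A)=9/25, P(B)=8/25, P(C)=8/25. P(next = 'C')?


P(next=C) = Σᵢ P(now=i)×P(i→C)
= 9/25×3/13 + 8/25×2/9 + 8/25×4/13
= 27/325 + 16/225 + 32/325 = 739/2925

P = 739/2925 ≈ 0.2526


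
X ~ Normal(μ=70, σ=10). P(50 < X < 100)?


z₁=(50-70)/10=-2.0, z₂=(100-70)/10=3.0
P = Φ(3.0) - Φ(-2.0) = 0.998650 - 0.022750 = 0.975900 ≈ 0.9759

P(50 < X < 100) ≈ 0.9759


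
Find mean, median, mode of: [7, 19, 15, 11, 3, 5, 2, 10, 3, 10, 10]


Sorted: [2, 3, 3, 5, 7, 10, 10, 10, 11, 15, 19]
Mean = 95/11
Median = 10
Freq: {7: 1, 19: 1, 15: 1, 11: 1, 3: 2, 5: 1, 2: 1, 10: 3}
Mode: [10]

Mean=95/11, Median=10, Mode=10


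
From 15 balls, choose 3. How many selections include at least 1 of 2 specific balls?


Complement: C(15,3) - C(13,3) = 455 - 286 = 169

169


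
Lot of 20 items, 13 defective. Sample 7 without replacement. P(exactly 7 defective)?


Hypergeometric: C(13,7)×C(7,0)/C(20,7)
= 1716×1/77520 = 143/6460

P(X=7) = 143/6460 ≈ 2.21%


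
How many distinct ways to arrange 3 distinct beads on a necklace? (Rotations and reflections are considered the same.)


Free circular arrangements: rotations and reflections both identified.
(n-1)!/2 = 2!/2 = 2/2 = 1

1


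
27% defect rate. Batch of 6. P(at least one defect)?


P(all good) = (73/100)^6 = 151334226289/1000000000000
P(≥1 defect) = 848665773711/1000000000000

P = 848665773711/1000000000000 ≈ 84.87%


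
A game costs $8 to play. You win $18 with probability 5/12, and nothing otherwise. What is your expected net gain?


E[gain] = (18-8)×5/12 + (-8)×7/12
= 25/6 - 14/3 = -1/2

Expected net gain = $-1/2 ≈ $-0.50


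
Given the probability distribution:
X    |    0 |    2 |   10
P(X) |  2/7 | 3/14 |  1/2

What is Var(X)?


E[X] = 38/7
E[X²] = 356/7
Var(X) = E[X²] - (E[X])² = 356/7 - 1444/49 = 1048/49

Var(X) = 1048/49 ≈ 21.3878


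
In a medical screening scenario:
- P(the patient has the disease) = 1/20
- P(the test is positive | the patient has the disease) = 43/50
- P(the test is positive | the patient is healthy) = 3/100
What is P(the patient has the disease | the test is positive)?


Using Bayes' theorem:
P(A|B) = P(B|A)·P(A) / P(B)

P(the test is positive) = 43/50 × 1/20 + 3/100 × 19/20
= 43/1000 + 57/2000 = 143/2000

P(the patient has the disease|the test is positive) = (43/1000) / (143/2000) = 86/143

P(the patient has the disease|the test is positive) = 86/143 ≈ 60.14%


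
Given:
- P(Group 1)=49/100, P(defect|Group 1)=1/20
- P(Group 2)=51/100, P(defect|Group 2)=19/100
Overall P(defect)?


P(B) = Σ P(B|Aᵢ)×P(Aᵢ)
  1/20×49/100 = 49/2000
  19/100×51/100 = 969/10000
Sum = 607/5000

P(defect) = 607/5000 ≈ 12.14%


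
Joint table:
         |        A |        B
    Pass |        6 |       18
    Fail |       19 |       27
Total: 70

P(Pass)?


P(Pass) = (6+18)/70 = 24/70 = 12/35

P(Pass) = 12/35 ≈ 34.29%


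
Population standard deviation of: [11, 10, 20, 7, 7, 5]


Mean = 60/6 = 10
  (11-10)²=1
  (10-10)²=0
  (20-10)²=100
  (7-10)²=9
  (7-10)²=9
  (5-10)²=25
Σ(x-μ)² = 144
σ² = 144/6 = 24

σ = √(24) ≈ 4.8990


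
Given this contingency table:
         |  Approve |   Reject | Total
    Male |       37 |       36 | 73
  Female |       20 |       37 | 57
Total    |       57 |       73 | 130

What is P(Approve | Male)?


P(Approve | Male) = 37/(37+36) = 37/73

P(Approve|Male) = 37/73 ≈ 50.68%


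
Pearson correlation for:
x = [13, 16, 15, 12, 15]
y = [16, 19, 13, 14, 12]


n=5, Σx=71, Σy=74, Σxy=1055, Σx²=1019, Σy²=1126
r = (5×1055 - 71×74)/√((5×1019 - 71²)(5×1126 - 74²))
= 21/√(54×154) = 21/√8316 ≈ 21/91.1921 ≈ 0.2303

r ≈ 0.2303


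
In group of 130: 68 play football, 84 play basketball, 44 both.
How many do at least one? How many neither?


|A∪B| = 68+84-44 = 108
Neither = 130-108 = 22

At least one: 108; Neither: 22


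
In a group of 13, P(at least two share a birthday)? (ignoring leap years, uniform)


P(all different) = Π(365-i)/365 for i=0..12
= 0.805590
P(match) = 1 - 0.805590 = 0.194410

P ≈ 0.1944 ≈ 19.44%


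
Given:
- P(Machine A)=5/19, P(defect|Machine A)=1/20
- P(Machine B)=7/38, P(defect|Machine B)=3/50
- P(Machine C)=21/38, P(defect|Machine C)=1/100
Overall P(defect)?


P(B) = Σ P(B|Aᵢ)×P(Aᵢ)
  1/20×5/19 = 1/76
  3/50×7/38 = 21/1900
  1/100×21/38 = 21/3800
Sum = 113/3800

P(defect) = 113/3800 ≈ 2.97%


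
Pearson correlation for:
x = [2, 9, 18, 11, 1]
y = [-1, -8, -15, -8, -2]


n=5, Σx=41, Σy=-34, Σxy=-434, Σx²=531, Σy²=358
r = (5×(-434) - 41×(-34))/√((5×531 - 41²)(5×358 - (-34)²))
= -776/√(974×634) = -776/√617516 ≈ -776/785.8219 ≈ -0.9875

r ≈ -0.9875


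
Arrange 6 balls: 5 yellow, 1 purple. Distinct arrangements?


6!/(5!×1!) = 6

6


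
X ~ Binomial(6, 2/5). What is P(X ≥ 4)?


P(X ≥ 4) = Σ P(X=i) for i=4..6
P(X=4) = 432/3125
P(X=5) = 576/15625
P(X=6) = 64/15625
Sum = 112/625

P(X ≥ 4) = 112/625 ≈ 17.92%


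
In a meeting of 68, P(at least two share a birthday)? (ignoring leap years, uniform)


P(all different) = Π(365-i)/365 for i=0..67
= 0.001274
P(match) = 1 - 0.001274 = 0.998726

P ≈ 0.9987 ≈ 99.87%


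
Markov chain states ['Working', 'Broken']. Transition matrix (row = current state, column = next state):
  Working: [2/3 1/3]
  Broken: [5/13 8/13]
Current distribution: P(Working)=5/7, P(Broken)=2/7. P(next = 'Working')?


P(next=Working) = Σᵢ P(now=i)×P(i→Working)
= 5/7×2/3 + 2/7×5/13
= 10/21 + 10/91 = 160/273

P = 160/273 ≈ 0.5861


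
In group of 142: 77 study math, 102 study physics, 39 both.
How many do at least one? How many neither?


|A∪B| = 77+102-39 = 140
Neither = 142-140 = 2

At least one: 140; Neither: 2


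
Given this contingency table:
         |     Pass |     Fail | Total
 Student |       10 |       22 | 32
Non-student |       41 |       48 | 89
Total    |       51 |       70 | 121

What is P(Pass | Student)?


P(Pass | Student) = 10/(10+22) = 10/32 = 5/16

P(Pass|Student) = 5/16 ≈ 31.25%


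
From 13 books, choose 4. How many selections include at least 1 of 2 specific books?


Complement: C(13,4) - C(11,4) = 715 - 330 = 385

385


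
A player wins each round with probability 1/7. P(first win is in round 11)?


Geometric: P(X=11) = (1-p)^(k-1)×p = (6/7)^10×1/7 = 60466176/1977326743

P(X=11) = 60466176/1977326743 ≈ 3.06%


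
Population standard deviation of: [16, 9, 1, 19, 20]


Mean = 65/5 = 13
  (16-13)²=9
  (9-13)²=16
  (1-13)²=144
  (19-13)²=36
  (20-13)²=49
Σ(x-μ)² = 254
σ² = 254/5

σ = √(254/5) ≈ 7.1274


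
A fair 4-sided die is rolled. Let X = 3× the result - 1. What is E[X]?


E[die] = (1+4)/2 = 5/2
E[X] = 3×5/2 - 1 = 13/2

E[X] = 13/2


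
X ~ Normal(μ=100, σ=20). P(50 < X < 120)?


z₁=(50-100)/20=-2.5, z₂=(120-100)/20=1.0
P = Φ(1.0) - Φ(-2.5) = 0.841345 - 0.006210 = 0.835135 ≈ 0.8351

P(50 < X < 120) ≈ 0.8351


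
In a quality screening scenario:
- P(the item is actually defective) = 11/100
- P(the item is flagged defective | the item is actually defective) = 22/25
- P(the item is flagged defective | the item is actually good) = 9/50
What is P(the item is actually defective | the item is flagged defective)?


Using Bayes' theorem:
P(A|B) = P(B|A)·P(A) / P(B)

P(the item is flagged defective) = 22/25 × 11/100 + 9/50 × 89/100
= 121/1250 + 801/5000 = 257/1000

P(the item is actually defective|the item is flagged defective) = (121/1250) / (257/1000) = 484/1285

P(the item is actually defective|the item is flagged defective) = 484/1285 ≈ 37.67%


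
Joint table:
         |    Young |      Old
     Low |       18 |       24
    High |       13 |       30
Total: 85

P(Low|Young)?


P(Low|Young) = 18/(18+13) = 18/31

P = 18/31 ≈ 58.06%


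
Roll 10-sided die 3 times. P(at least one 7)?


P(no 7)^3 = (9/10)^3 = 729/1000
P(≥1) = 1 - 729/1000 = 271/1000

P = 271/1000 ≈ 27.10%


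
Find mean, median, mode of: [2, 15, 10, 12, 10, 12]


Sorted: [2, 10, 10, 12, 12, 15]
Mean = 61/6
Median = 11
Freq: {2: 1, 15: 1, 10: 2, 12: 2}
Mode: [10, 12]

Mean=61/6, Median=11, Mode=[10, 12]


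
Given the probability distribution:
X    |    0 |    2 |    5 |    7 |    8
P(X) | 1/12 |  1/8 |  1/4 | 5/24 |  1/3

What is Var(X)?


E[X] = 45/8
E[X²] = 919/24
Var(X) = E[X²] - (E[X])² = 919/24 - 2025/64 = 1277/192

Var(X) = 1277/192 ≈ 6.6510


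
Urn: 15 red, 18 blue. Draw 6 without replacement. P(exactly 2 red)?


Hypergeometric: C(15,2)×C(18,4)/C(33,6)
= 105×3060/1107568 = 11475/39556

P(X=2) = 11475/39556 ≈ 29.01%


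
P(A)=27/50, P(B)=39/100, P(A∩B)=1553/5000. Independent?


P(A)×P(B) = 1053/5000
P(A∩B) = 1553/5000
Not equal → NOT independent

No, not independent


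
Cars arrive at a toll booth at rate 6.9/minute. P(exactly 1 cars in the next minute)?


Poisson(λ=6.9): P(X=1) = e^(-λ)×λ^k/k!
= e^(-6.9) × 6.9^1 / 1!
≈ 0.001007785429 × 6.9 / 1 ≈ 0.006954

P(X=1) ≈ 0.006954 ≈ 0.70%


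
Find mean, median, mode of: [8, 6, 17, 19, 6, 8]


Sorted: [6, 6, 8, 8, 17, 19]
Mean = 64/6 = 32/3
Median = 8
Freq: {8: 2, 6: 2, 17: 1, 19: 1}
Mode: [6, 8]

Mean=32/3, Median=8, Mode=[6, 8]


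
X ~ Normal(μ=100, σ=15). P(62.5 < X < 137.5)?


z₁=(62.5-100)/15=-2.5, z₂=(137.5-100)/15=2.5
P = Φ(2.5) - Φ(-2.5) = 0.993790 - 0.006210 = 0.987580 ≈ 0.9876

P(62.5 < X < 137.5) ≈ 0.9876


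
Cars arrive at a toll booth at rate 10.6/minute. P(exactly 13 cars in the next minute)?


Poisson(λ=10.6): P(X=13) = e^(-λ)×λ^k/k!
= e^(-10.6) × 10.6^13 / 13!
≈ 2.491600973e-05 × 2.13292826015e+13 / 6227020800 ≈ 0.085344

P(X=13) ≈ 0.085344 ≈ 8.53%


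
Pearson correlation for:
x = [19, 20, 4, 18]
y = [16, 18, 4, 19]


n=4, Σx=61, Σy=57, Σxy=1022, Σx²=1101, Σy²=957
r = (4×1022 - 61×57)/√((4×1101 - 61²)(4×957 - 57²))
= 611/√(683×579) = 611/√395457 ≈ 611/628.8537 ≈ 0.9716

r ≈ 0.9716


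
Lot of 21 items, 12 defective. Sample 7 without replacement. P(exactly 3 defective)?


Hypergeometric: C(12,3)×C(9,4)/C(21,7)
= 220×126/116280 = 77/323

P(X=3) = 77/323 ≈ 23.84%


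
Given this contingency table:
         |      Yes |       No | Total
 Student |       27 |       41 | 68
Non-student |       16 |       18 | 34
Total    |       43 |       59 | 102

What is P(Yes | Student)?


P(Yes | Student) = 27/(27+41) = 27/68

P(Yes|Student) = 27/68 ≈ 39.71%


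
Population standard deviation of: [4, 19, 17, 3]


Mean = 43/4
  (4-43/4)²=729/16
  (19-43/4)²=1089/16
  (17-43/4)²=625/16
  (3-43/4)²=961/16
Σ(x-μ)² = 851/4
σ² = (851/4)/4 = 851/16

σ = √(851/16) ≈ 7.2930


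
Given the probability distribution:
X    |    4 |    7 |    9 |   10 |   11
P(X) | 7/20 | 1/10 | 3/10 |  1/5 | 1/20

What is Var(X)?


E[X] = 147/20
E[X²] = 1217/20
Var(X) = E[X²] - (E[X])² = 1217/20 - 21609/400 = 2731/400

Var(X) = 2731/400 ≈ 6.8275


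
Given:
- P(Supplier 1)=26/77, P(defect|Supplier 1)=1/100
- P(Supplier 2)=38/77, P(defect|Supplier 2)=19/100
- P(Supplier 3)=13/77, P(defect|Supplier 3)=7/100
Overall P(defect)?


P(B) = Σ P(B|Aᵢ)×P(Aᵢ)
  1/100×26/77 = 13/3850
  19/100×38/77 = 361/3850
  7/100×13/77 = 13/1100
Sum = 839/7700

P(defect) = 839/7700 ≈ 10.90%


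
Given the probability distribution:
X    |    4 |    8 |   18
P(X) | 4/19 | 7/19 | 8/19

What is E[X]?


E[X] = Σ x·P(X=x)
= (4)×(4/19) + (8)×(7/19) + (18)×(8/19)
= 216/19

E[X] = 216/19


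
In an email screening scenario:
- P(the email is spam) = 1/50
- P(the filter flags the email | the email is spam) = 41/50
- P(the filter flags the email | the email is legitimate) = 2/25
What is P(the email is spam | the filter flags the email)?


Using Bayes' theorem:
P(A|B) = P(B|A)·P(A) / P(B)

P(the filter flags the email) = 41/50 × 1/50 + 2/25 × 49/50
= 41/2500 + 49/625 = 237/2500

P(the email is spam|the filter flags the email) = (41/2500) / (237/2500) = 41/237

P(the email is spam|the filter flags the email) = 41/237 ≈ 17.30%


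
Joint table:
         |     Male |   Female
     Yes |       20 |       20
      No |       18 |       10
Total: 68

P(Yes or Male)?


P(Yes∨Male) = P(Yes) + P(Male) - P(Yes∧Male)
= (40 + 38 - 20)/68 = 58/68 = 29/34

P = 29/34 ≈ 85.29%


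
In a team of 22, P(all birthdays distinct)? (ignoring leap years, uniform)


P(all different) = Π(365-i)/365 for i=0..21
= (365/365)×(364/365)×...×(344/365)
= 0.524305

P ≈ 0.5243 ≈ 52.43%


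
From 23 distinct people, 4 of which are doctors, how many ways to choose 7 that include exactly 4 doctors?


Choose 4 of the 4 doctors and 3 of the other 19 people:
C(4,4)×C(19,3) = 1×969 = 969

969


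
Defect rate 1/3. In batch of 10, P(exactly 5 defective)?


Binomial: P(X=5) = C(10,5)×p^5×(1-p)^5
= 252 × 1/243 × 32/243 = 896/6561

P(X=5) = 896/6561 ≈ 13.66%


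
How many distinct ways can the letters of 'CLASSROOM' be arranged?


Letters: 9, freq: {'C': 1, 'L': 1, 'A': 1, 'S': 2, 'R': 1, 'O': 2, 'M': 1}
9!/(1!×1!×1!×2!×1!×2!×1!) = 362880/4 = 90720

90720


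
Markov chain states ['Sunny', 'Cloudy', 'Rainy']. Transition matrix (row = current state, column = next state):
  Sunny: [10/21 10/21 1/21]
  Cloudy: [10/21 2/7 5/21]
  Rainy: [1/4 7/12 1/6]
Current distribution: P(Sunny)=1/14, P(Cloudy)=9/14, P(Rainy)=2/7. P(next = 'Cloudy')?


P(next=Cloudy) = Σᵢ P(now=i)×P(i→Cloudy)
= 1/14×10/21 + 9/14×2/7 + 2/7×7/12
= 5/147 + 9/49 + 1/6 = 113/294

P = 113/294 ≈ 0.3844


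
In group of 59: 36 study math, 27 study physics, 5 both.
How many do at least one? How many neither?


|A∪B| = 36+27-5 = 58
Neither = 59-58 = 1

At least one: 58; Neither: 1


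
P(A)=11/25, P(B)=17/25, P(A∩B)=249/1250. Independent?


P(A)×P(B) = 187/625
P(A∩B) = 249/1250
Not equal → NOT independent

No, not independent


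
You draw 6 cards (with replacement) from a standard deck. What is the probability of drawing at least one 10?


P(not a 10) = 48/52 = 12/13
P(none in 6 draws) = (12/13)^6 = 2985984/4826809
P(≥1 10) = 1 - 2985984/4826809 = 1840825/4826809

P = 1840825/4826809 ≈ 38.14%


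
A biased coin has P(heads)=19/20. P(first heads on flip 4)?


Geometric: P(X=4) = (1-p)^(k-1)×p = (1/20)^3×19/20 = 19/160000

P(X=4) = 19/160000 ≈ 0.01%


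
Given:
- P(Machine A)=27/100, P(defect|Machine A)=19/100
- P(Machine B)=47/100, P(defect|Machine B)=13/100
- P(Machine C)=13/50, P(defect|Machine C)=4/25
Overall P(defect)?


P(B) = Σ P(B|Aᵢ)×P(Aᵢ)
  19/100×27/100 = 513/10000
  13/100×47/100 = 611/10000
  4/25×13/50 = 26/625
Sum = 77/500

P(defect) = 77/500 ≈ 15.40%


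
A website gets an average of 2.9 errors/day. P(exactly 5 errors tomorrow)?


Poisson(λ=2.9): P(X=5) = e^(-λ)×λ^k/k!
= e^(-2.9) × 2.9^5 / 5!
≈ 0.05502322006 × 205.11149 / 120 ≈ 0.094049

P(X=5) ≈ 0.094049 ≈ 9.40%


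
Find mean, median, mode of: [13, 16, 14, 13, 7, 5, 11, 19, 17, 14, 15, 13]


Sorted: [5, 7, 11, 13, 13, 13, 14, 14, 15, 16, 17, 19]
Mean = 157/12
Median = 27/2
Freq: {13: 3, 16: 1, 14: 2, 7: 1, 5: 1, 11: 1, 19: 1, 17: 1, 15: 1}
Mode: [13]

Mean=157/12, Median=27/2, Mode=13


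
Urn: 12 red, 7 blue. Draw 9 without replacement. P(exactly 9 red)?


Hypergeometric: C(12,9)×C(7,0)/C(19,9)
= 220×1/92378 = 10/4199

P(X=9) = 10/4199 ≈ 0.24%


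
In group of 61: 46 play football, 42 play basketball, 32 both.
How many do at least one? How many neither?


|A∪B| = 46+42-32 = 56
Neither = 61-56 = 5

At least one: 56; Neither: 5


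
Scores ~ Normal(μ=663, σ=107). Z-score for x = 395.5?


z = (x - μ)/σ = (395.5 - 663)/107 = -2.5

z = -2.5


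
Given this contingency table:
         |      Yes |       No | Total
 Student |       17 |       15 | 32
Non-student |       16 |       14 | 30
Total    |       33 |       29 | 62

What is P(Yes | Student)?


P(Yes | Student) = 17/(17+15) = 17/32

P(Yes|Student) = 17/32 ≈ 53.12%


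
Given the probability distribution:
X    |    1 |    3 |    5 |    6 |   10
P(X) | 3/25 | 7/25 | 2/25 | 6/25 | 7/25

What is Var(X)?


E[X] = 28/5
E[X²] = 1032/25
Var(X) = E[X²] - (E[X])² = 1032/25 - 784/25 = 248/25

Var(X) = 248/25 ≈ 9.9200


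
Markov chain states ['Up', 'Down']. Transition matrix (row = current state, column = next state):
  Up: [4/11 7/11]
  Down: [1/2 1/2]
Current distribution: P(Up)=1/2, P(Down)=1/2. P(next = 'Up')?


P(next=Up) = Σᵢ P(now=i)×P(i→Up)
= 1/2×4/11 + 1/2×1/2
= 2/11 + 1/4 = 19/44

P = 19/44 ≈ 0.4318


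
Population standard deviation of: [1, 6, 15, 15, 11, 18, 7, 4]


Mean = 77/8
  (1-77/8)²=4761/64
  (6-77/8)²=841/64
  (15-77/8)²=1849/64
  (15-77/8)²=1849/64
  (11-77/8)²=121/64
  (18-77/8)²=4489/64
  (7-77/8)²=441/64
  (4-77/8)²=2025/64
Σ(x-μ)² = 2047/8
σ² = (2047/8)/8 = 2047/64

σ = √(2047/64) ≈ 5.6555


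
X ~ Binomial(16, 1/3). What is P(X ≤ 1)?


P(X ≤ 1) = Σ P(X=i) for i=0..1
P(X=0) = 65536/43046721
P(X=1) = 524288/43046721
Sum = 65536/4782969

P(X ≤ 1) = 65536/4782969 ≈ 1.37%


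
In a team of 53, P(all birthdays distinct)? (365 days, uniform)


P(all different) = Π(365-i)/365 for i=0..52
= (365/365)×(364/365)×...×(313/365)
= 0.018862

P ≈ 0.0189 ≈ 1.89%


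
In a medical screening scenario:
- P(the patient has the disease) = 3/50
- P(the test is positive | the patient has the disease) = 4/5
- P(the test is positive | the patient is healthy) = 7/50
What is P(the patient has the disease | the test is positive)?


Using Bayes' theorem:
P(A|B) = P(B|A)·P(A) / P(B)

P(the test is positive) = 4/5 × 3/50 + 7/50 × 47/50
= 6/125 + 329/2500 = 449/2500

P(the patient has the disease|the test is positive) = (6/125) / (449/2500) = 120/449

P(the patient has the disease|the test is positive) = 120/449 ≈ 26.73%


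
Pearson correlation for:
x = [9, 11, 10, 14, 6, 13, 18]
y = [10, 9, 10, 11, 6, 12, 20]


n=7, Σx=81, Σy=78, Σxy=995, Σx²=1027, Σy²=982
r = (7×995 - 81×78)/√((7×1027 - 81²)(7×982 - 78²))
= 647/√(628×790) = 647/√496120 ≈ 647/704.3579 ≈ 0.9186

r ≈ 0.9186


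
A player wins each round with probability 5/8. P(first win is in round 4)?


Geometric: P(X=4) = (1-p)^(k-1)×p = (3/8)^3×5/8 = 135/4096

P(X=4) = 135/4096 ≈ 3.30%


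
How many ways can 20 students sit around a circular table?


Circular arrangements of 20 distinct objects: fix one position to break rotational symmetry.
(n-1)! = 19! = 121645100408832000

121645100408832000


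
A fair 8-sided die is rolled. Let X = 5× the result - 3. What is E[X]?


E[die] = (1+8)/2 = 9/2
E[X] = 5×9/2 - 3 = 39/2

E[X] = 39/2


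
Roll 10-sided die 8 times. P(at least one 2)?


P(no 2)^8 = (9/10)^8 = 43046721/100000000
P(≥1) = 1 - 43046721/100000000 = 56953279/100000000

P = 56953279/100000000 ≈ 56.95%


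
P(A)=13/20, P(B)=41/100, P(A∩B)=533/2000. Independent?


P(A)×P(B) = 533/2000
P(A∩B) = 533/2000
Equal ✓ → Independent

Yes, independent


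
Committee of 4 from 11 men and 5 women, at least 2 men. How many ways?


Count by #men:
  2M,2W: C(11,2)×C(5,2)=550
  3M,1W: C(11,3)×C(5,1)=825
  4M,0W: C(11,4)×C(5,0)=330
Total = 1705

1705


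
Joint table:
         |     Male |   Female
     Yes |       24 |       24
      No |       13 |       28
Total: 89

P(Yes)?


P(Yes) = (24+24)/89 = 48/89

P(Yes) = 48/89 ≈ 53.93%


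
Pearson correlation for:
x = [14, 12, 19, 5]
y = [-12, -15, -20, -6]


n=4, Σx=50, Σy=-53, Σxy=-758, Σx²=726, Σy²=805
r = (4×(-758) - 50×(-53))/√((4×726 - 50²)(4×805 - (-53)²))
= -382/√(404×411) = -382/√166044 ≈ -382/407.4850 ≈ -0.9375

r ≈ -0.9375


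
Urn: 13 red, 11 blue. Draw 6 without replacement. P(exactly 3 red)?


Hypergeometric: C(13,3)×C(11,3)/C(24,6)
= 286×165/134596 = 2145/6118

P(X=3) = 2145/6118 ≈ 35.06%


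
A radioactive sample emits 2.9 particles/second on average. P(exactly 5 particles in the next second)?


Poisson(λ=2.9): P(X=5) = e^(-λ)×λ^k/k!
= e^(-2.9) × 2.9^5 / 5!
≈ 0.05502322006 × 205.11149 / 120 ≈ 0.094049

P(X=5) ≈ 0.094049 ≈ 9.40%


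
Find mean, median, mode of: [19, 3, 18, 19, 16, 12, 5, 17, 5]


Sorted: [3, 5, 5, 12, 16, 17, 18, 19, 19]
Mean = 114/9 = 38/3
Median = 16
Freq: {19: 2, 3: 1, 18: 1, 16: 1, 12: 1, 5: 2, 17: 1}
Mode: [5, 19]

Mean=38/3, Median=16, Mode=[5, 19]


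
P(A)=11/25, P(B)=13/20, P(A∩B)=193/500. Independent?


P(A)×P(B) = 143/500
P(A∩B) = 193/500
Not equal → NOT independent

No, not independent


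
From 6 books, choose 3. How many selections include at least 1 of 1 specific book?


Complement: C(6,3) - C(5,3) = 20 - 10 = 10

10


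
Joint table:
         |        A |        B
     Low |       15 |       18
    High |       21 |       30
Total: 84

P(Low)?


P(Low) = (15+18)/84 = 33/84 = 11/28

P(Low) = 11/28 ≈ 39.29%


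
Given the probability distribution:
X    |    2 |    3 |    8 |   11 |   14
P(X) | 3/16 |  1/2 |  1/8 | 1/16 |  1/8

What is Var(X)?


E[X] = 85/16
E[X²] = 725/16
Var(X) = E[X²] - (E[X])² = 725/16 - 7225/256 = 4375/256

Var(X) = 4375/256 ≈ 17.0898


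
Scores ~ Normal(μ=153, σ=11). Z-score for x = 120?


z = (x - μ)/σ = (120 - 153)/11 = -3.0

z = -3.0


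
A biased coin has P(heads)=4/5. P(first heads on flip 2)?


Geometric: P(X=2) = (1-p)^(k-1)×p = (1/5)^1×4/5 = 4/25

P(X=2) = 4/25 ≈ 16.00%


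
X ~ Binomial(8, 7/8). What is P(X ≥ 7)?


P(X ≥ 7) = Σ P(X=i) for i=7..8
P(X=7) = 823543/2097152
P(X=8) = 5764801/16777216
Sum = 12353145/16777216

P(X ≥ 7) = 12353145/16777216 ≈ 73.63%


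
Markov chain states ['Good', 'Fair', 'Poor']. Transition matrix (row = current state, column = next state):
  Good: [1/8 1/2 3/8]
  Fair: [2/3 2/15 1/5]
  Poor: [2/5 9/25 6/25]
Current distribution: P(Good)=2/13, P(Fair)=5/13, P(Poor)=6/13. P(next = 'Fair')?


P(next=Fair) = Σᵢ P(now=i)×P(i→Fair)
= 2/13×1/2 + 5/13×2/15 + 6/13×9/25
= 1/13 + 2/39 + 54/325 = 287/975

P = 287/975 ≈ 0.2944


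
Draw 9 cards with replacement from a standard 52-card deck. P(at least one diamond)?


P(not a diamond) = 39/52 = 3/4
P(none in 9 draws) = (3/4)^9 = 19683/262144
P(≥1 diamond) = 1 - 19683/262144 = 242461/262144

P = 242461/262144 ≈ 92.49%


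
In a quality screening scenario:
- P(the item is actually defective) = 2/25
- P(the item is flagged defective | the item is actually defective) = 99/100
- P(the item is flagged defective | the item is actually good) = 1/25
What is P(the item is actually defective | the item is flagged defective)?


Using Bayes' theorem:
P(A|B) = P(B|A)·P(A) / P(B)

P(the item is flagged defective) = 99/100 × 2/25 + 1/25 × 23/25
= 99/1250 + 23/625 = 29/250

P(the item is actually defective|the item is flagged defective) = (99/1250) / (29/250) = 99/145

P(the item is actually defective|the item is flagged defective) = 99/145 ≈ 68.28%


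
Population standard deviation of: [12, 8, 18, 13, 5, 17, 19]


Mean = 92/7
  (12-92/7)²=64/49
  (8-92/7)²=1296/49
  (18-92/7)²=1156/49
  (13-92/7)²=1/49
  (5-92/7)²=3249/49
  (17-92/7)²=729/49
  (19-92/7)²=1681/49
Σ(x-μ)² = 1168/7
σ² = (1168/7)/7 = 1168/49

σ = √(1168/49) ≈ 4.8823


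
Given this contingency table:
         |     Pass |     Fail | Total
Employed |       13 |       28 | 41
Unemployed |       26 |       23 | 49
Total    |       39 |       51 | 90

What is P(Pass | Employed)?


P(Pass | Employed) = 13/(13+28) = 13/41

P(Pass|Employed) = 13/41 ≈ 31.71%


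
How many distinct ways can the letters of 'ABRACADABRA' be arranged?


Letters: 11, freq: {'A': 5, 'B': 2, 'R': 2, 'C': 1, 'D': 1}
11!/(5!×2!×2!×1!×1!) = 39916800/480 = 83160

83160


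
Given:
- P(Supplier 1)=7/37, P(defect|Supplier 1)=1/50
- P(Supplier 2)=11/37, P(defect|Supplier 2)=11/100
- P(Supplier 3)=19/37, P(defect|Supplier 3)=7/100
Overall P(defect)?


P(B) = Σ P(B|Aᵢ)×P(Aᵢ)
  1/50×7/37 = 7/1850
  11/100×11/37 = 121/3700
  7/100×19/37 = 133/3700
Sum = 67/925

P(defect) = 67/925 ≈ 7.24%


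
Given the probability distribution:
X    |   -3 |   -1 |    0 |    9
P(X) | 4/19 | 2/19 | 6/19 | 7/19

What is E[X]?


E[X] = Σ x·P(X=x)
= (-3)×(4/19) + (-1)×(2/19) + (0)×(6/19) + (9)×(7/19)
= 49/19

E[X] = 49/19


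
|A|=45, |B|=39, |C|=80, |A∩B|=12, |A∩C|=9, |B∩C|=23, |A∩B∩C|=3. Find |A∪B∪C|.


|A∪B∪C| = 45+39+80-12-9-23+3 = 123

|A∪B∪C| = 123


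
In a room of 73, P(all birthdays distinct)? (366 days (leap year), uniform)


P(all different) = Π(366-i)/366 for i=0..72
= (366/366)×(365/366)×...×(294/366)
= 0.000449

P ≈ 0.0004 ≈ 0.04%


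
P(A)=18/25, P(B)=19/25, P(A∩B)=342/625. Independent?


P(A)×P(B) = 342/625
P(A∩B) = 342/625
Equal ✓ → Independent

Yes, independent


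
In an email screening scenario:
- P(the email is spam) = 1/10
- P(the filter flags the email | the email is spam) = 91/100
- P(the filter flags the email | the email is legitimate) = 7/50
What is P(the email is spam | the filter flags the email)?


Using Bayes' theorem:
P(A|B) = P(B|A)·P(A) / P(B)

P(the filter flags the email) = 91/100 × 1/10 + 7/50 × 9/10
= 91/1000 + 63/500 = 217/1000

P(the email is spam|the filter flags the email) = (91/1000) / (217/1000) = 13/31

P(the email is spam|the filter flags the email) = 13/31 ≈ 41.94%


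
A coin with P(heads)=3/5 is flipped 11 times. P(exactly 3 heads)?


Binomial: P(X=3) = C(11,3)×p^3×(1-p)^8
= 165 × 27/125 × 256/390625 = 228096/9765625

P(X=3) = 228096/9765625 ≈ 2.34%


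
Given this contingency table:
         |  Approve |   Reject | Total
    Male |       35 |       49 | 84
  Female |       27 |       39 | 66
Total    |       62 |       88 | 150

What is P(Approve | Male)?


P(Approve | Male) = 35/(35+49) = 35/84 = 5/12

P(Approve|Male) = 5/12 ≈ 41.67%


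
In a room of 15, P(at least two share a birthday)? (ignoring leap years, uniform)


P(all different) = Π(365-i)/365 for i=0..14
= 0.747099
P(match) = 1 - 0.747099 = 0.252901

P ≈ 0.2529 ≈ 25.29%


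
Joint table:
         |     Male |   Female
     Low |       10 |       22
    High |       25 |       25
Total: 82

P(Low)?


P(Low) = (10+22)/82 = 32/82 = 16/41

P(Low) = 16/41 ≈ 39.02%


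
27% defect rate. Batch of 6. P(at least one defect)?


P(all good) = (73/100)^6 = 151334226289/1000000000000
P(≥1 defect) = 848665773711/1000000000000

P = 848665773711/1000000000000 ≈ 84.87%


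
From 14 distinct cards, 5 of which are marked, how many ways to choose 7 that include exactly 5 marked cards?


Choose 5 of the 5 marked cards and 2 of the other 9 cards:
C(5,5)×C(9,2) = 1×36 = 36

36


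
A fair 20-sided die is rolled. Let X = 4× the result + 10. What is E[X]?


E[die] = (1+20)/2 = 21/2
E[X] = 4×21/2 + 10 = 52

E[X] = 52


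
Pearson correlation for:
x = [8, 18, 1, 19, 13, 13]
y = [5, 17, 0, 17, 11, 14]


n=6, Σx=72, Σy=64, Σxy=994, Σx²=1088, Σy²=920
r = (6×994 - 72×64)/√((6×1088 - 72²)(6×920 - 64²))
= 1356/√(1344×1424) = 1356/√1913856 ≈ 1356/1383.4218 ≈ 0.9802

r ≈ 0.9802


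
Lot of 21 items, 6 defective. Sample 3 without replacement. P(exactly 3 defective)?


Hypergeometric: C(6,3)×C(15,0)/C(21,3)
= 20×1/1330 = 2/133

P(X=3) = 2/133 ≈ 1.50%


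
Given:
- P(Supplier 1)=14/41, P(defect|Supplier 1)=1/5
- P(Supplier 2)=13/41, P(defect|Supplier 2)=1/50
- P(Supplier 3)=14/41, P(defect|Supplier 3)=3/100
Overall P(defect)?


P(B) = Σ P(B|Aᵢ)×P(Aᵢ)
  1/5×14/41 = 14/205
  1/50×13/41 = 13/2050
  3/100×14/41 = 21/2050
Sum = 87/1025

P(defect) = 87/1025 ≈ 8.49%


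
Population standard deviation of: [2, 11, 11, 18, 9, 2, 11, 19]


Mean = 83/8
  (2-83/8)²=4489/64
  (11-83/8)²=25/64
  (11-83/8)²=25/64
  (18-83/8)²=3721/64
  (9-83/8)²=121/64
  (2-83/8)²=4489/64
  (11-83/8)²=25/64
  (19-83/8)²=4761/64
Σ(x-μ)² = 2207/8
σ² = (2207/8)/8 = 2207/64

σ = √(2207/64) ≈ 5.8723


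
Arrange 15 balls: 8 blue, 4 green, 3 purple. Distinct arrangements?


15!/(8!×4!×3!) = 225225

225225


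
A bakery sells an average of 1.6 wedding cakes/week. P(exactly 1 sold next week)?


Poisson(λ=1.6): P(X=1) = e^(-λ)×λ^k/k!
= e^(-1.6) × 1.6^1 / 1!
≈ 0.201896518 × 1.6 / 1 ≈ 0.323034

P(X=1) ≈ 0.323034 ≈ 32.30%


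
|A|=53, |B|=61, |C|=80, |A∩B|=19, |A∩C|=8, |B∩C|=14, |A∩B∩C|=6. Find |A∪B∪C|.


|A∪B∪C| = 53+61+80-19-8-14+6 = 159

|A∪B∪C| = 159


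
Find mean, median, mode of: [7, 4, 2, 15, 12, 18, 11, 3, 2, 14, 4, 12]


Sorted: [2, 2, 3, 4, 4, 7, 11, 12, 12, 14, 15, 18]
Mean = 104/12 = 26/3
Median = 9
Freq: {7: 1, 4: 2, 2: 2, 15: 1, 12: 2, 18: 1, 11: 1, 3: 1, 14: 1}
Mode: [2, 4, 12]

Mean=26/3, Median=9, Mode=[2, 4, 12]


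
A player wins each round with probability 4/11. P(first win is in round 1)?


Geometric: P(X=1) = (1-p)^(k-1)×p = (7/11)^0×4/11 = 4/11

P(X=1) = 4/11 ≈ 36.36%


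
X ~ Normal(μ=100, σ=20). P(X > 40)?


z = (40-100)/20 = -3.0
P(X > 40) = 1 - P(Z ≤ -3.0) = 1 - 0.0013 = 0.9987

P(X > 40) ≈ 0.9987


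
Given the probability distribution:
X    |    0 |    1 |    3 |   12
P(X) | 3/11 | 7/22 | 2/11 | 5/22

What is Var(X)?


E[X] = 79/22
E[X²] = 763/22
Var(X) = E[X²] - (E[X])² = 763/22 - 6241/484 = 10545/484

Var(X) = 10545/484 ≈ 21.7872


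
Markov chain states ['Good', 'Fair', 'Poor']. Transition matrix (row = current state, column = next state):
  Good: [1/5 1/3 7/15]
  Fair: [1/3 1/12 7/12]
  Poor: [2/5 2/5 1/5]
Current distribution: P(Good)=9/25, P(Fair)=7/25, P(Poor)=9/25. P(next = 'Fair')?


P(next=Fair) = Σᵢ P(now=i)×P(i→Fair)
= 9/25×1/3 + 7/25×1/12 + 9/25×2/5
= 3/25 + 7/300 + 18/125 = 431/1500

P = 431/1500 ≈ 0.2873


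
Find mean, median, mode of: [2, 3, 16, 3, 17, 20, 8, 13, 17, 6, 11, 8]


Sorted: [2, 3, 3, 6, 8, 8, 11, 13, 16, 17, 17, 20]
Mean = 124/12 = 31/3
Median = 19/2
Freq: {2: 1, 3: 2, 16: 1, 17: 2, 20: 1, 8: 2, 13: 1, 6: 1, 11: 1}
Mode: [3, 8, 17]

Mean=31/3, Median=19/2, Mode=[3, 8, 17]


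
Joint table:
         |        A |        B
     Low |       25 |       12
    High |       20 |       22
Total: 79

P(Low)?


P(Low) = (25+12)/79 = 37/79

P(Low) = 37/79 ≈ 46.84%


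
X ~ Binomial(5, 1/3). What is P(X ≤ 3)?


P(X ≤ 3) = Σ P(X=i) for i=0..3
P(X=0) = 32/243
P(X=1) = 80/243
P(X=2) = 80/243
P(X=3) = 40/243
Sum = 232/243

P(X ≤ 3) = 232/243 ≈ 95.47%


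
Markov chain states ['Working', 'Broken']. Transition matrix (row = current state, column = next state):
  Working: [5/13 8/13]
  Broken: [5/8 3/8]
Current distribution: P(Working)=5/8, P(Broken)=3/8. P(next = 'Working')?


P(next=Working) = Σᵢ P(now=i)×P(i→Working)
= 5/8×5/13 + 3/8×5/8
= 25/104 + 15/64 = 395/832

P = 395/832 ≈ 0.4748


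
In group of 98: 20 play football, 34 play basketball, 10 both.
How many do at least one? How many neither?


|A∪B| = 20+34-10 = 44
Neither = 98-44 = 54

At least one: 44; Neither: 54


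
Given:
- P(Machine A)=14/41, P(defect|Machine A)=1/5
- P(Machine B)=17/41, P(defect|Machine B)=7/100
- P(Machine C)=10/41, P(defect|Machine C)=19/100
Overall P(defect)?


P(B) = Σ P(B|Aᵢ)×P(Aᵢ)
  1/5×14/41 = 14/205
  7/100×17/41 = 119/4100
  19/100×10/41 = 19/410
Sum = 589/4100

P(defect) = 589/4100 ≈ 14.37%


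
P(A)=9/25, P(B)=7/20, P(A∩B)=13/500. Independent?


P(A)×P(B) = 63/500
P(A∩B) = 13/500
Not equal → NOT independent

No, not independent


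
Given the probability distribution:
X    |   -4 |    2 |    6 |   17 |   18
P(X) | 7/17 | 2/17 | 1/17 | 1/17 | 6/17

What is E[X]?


E[X] = Σ x·P(X=x)
= (-4)×(7/17) + (2)×(2/17) + (6)×(1/17) + (17)×(1/17) + (18)×(6/17)
= 107/17

E[X] = 107/17


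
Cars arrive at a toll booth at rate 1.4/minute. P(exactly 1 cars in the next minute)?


Poisson(λ=1.4): P(X=1) = e^(-λ)×λ^k/k!
= e^(-1.4) × 1.4^1 / 1!
≈ 0.2465969639 × 1.4 / 1 ≈ 0.345236

P(X=1) ≈ 0.345236 ≈ 34.52%


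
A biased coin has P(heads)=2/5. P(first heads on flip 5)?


Geometric: P(X=5) = (1-p)^(k-1)×p = (3/5)^4×2/5 = 162/3125

P(X=5) = 162/3125 ≈ 5.18%


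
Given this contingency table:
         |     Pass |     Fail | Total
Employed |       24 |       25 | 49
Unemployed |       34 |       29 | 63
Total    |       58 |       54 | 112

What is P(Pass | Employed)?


P(Pass | Employed) = 24/(24+25) = 24/49

P(Pass|Employed) = 24/49 ≈ 48.98%


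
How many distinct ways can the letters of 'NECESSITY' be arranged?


Letters: 9, freq: {'N': 1, 'E': 2, 'C': 1, 'S': 2, 'I': 1, 'T': 1, 'Y': 1}
9!/(1!×2!×1!×2!×1!×1!×1!) = 362880/4 = 90720

90720


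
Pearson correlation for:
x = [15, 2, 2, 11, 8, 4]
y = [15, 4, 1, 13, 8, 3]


n=6, Σx=42, Σy=44, Σxy=454, Σx²=434, Σy²=484
r = (6×454 - 42×44)/√((6×434 - 42²)(6×484 - 44²))
= 876/√(840×968) = 876/√813120 ≈ 876/901.7317 ≈ 0.9715

r ≈ 0.9715


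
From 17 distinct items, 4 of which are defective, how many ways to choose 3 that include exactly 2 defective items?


Choose 2 of the 4 defective items and 1 of the other 13 items:
C(4,2)×C(13,1) = 6×13 = 78

78


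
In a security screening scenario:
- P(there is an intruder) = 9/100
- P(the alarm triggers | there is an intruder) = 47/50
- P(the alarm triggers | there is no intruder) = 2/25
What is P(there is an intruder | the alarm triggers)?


Using Bayes' theorem:
P(A|B) = P(B|A)·P(A) / P(B)

P(the alarm triggers) = 47/50 × 9/100 + 2/25 × 91/100
= 423/5000 + 91/1250 = 787/5000

P(there is an intruder|the alarm triggers) = (423/5000) / (787/5000) = 423/787

P(there is an intruder|the alarm triggers) = 423/787 ≈ 53.75%


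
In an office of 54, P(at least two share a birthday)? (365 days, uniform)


P(all different) = Π(365-i)/365 for i=0..53
= 0.016123
P(match) = 1 - 0.016123 = 0.983877

P ≈ 0.9839 ≈ 98.39%


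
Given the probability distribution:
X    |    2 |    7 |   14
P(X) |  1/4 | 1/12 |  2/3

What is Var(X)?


E[X] = 125/12
E[X²] = 543/4
Var(X) = E[X²] - (E[X])² = 543/4 - 15625/144 = 3923/144

Var(X) = 3923/144 ≈ 27.2431


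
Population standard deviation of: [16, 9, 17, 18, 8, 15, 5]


Mean = 88/7
  (16-88/7)²=576/49
  (9-88/7)²=625/49
  (17-88/7)²=961/49
  (18-88/7)²=1444/49
  (8-88/7)²=1024/49
  (15-88/7)²=289/49
  (5-88/7)²=2809/49
Σ(x-μ)² = 1104/7
σ² = (1104/7)/7 = 1104/49

σ = √(1104/49) ≈ 4.7466


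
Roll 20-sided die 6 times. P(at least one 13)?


P(no 13)^6 = (19/20)^6 = 47045881/64000000
P(≥1) = 1 - 47045881/64000000 = 16954119/64000000

P = 16954119/64000000 ≈ 26.49%


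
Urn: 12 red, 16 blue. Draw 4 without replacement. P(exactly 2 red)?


Hypergeometric: C(12,2)×C(16,2)/C(28,4)
= 66×120/20475 = 176/455

P(X=2) = 176/455 ≈ 38.68%


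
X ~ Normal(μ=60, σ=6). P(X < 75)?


z = (75-60)/6 = 2.5
P(Z < 2.5) = 0.9938

P(X < 75) ≈ 0.9938


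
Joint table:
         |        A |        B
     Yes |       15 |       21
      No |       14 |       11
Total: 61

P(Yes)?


P(Yes) = (15+21)/61 = 36/61

P(Yes) = 36/61 ≈ 59.02%


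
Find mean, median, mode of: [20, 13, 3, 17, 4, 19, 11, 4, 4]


Sorted: [3, 4, 4, 4, 11, 13, 17, 19, 20]
Mean = 95/9
Median = 11
Freq: {20: 1, 13: 1, 3: 1, 17: 1, 4: 3, 19: 1, 11: 1}
Mode: [4]

Mean=95/9, Median=11, Mode=4


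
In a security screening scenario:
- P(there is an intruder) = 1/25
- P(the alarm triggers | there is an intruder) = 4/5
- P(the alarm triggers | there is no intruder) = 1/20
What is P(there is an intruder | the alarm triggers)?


Using Bayes' theorem:
P(A|B) = P(B|A)·P(A) / P(B)

P(the alarm triggers) = 4/5 × 1/25 + 1/20 × 24/25
= 4/125 + 6/125 = 2/25

P(there is an intruder|the alarm triggers) = (4/125) / (2/25) = 2/5

P(there is an intruder|the alarm triggers) = 2/5 ≈ 40.00%


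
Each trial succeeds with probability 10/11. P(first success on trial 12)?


Geometric: P(X=12) = (1-p)^(k-1)×p = (1/11)^11×10/11 = 10/3138428376721

P(X=12) = 10/3138428376721 ≈ 0.00%


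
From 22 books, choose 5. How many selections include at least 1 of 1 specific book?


Complement: C(22,5) - C(21,5) = 26334 - 20349 = 5985

5985


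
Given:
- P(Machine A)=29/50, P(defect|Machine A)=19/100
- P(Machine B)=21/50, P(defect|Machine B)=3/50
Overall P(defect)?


P(B) = Σ P(B|Aᵢ)×P(Aᵢ)
  19/100×29/50 = 551/5000
  3/50×21/50 = 63/2500
Sum = 677/5000

P(defect) = 677/5000 ≈ 13.54%


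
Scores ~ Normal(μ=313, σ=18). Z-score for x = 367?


z = (x - μ)/σ = (367 - 313)/18 = 3.0

z = 3.0


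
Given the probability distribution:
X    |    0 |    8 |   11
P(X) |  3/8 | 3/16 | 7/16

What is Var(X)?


E[X] = 101/16
E[X²] = 1039/16
Var(X) = E[X²] - (E[X])² = 1039/16 - 10201/256 = 6423/256

Var(X) = 6423/256 ≈ 25.0898


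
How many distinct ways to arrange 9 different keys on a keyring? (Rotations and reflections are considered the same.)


Free circular arrangements: rotations and reflections both identified.
(n-1)!/2 = 8!/2 = 40320/2 = 20160

20160


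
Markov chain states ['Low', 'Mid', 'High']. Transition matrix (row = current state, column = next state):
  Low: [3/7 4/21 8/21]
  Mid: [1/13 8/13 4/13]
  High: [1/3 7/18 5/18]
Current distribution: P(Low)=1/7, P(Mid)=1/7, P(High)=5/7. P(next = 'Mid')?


P(next=Mid) = Σᵢ P(now=i)×P(i→Mid)
= 1/7×4/21 + 1/7×8/13 + 5/7×7/18
= 4/147 + 8/91 + 5/18 = 4505/11466

P = 4505/11466 ≈ 0.3929


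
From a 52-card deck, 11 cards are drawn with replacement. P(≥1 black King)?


P(not a black King) = 50/52 = 25/26
P(none in 11 draws) = (25/26)^11 = 2384185791015625/3670344486987776
P(≥1 black King) = 1 - 2384185791015625/3670344486987776 = 1286158695972151/3670344486987776

P = 1286158695972151/3670344486987776 ≈ 35.04%


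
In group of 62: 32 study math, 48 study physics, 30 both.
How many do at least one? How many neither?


|A∪B| = 32+48-30 = 50
Neither = 62-50 = 12

At least one: 50; Neither: 12


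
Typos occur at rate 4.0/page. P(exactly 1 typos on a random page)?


Poisson(λ=4.0): P(X=1) = e^(-λ)×λ^k/k!
= e^(-4.0) × 4.0^1 / 1!
≈ 0.01831563889 × 4 / 1 ≈ 0.073263

P(X=1) ≈ 0.073263 ≈ 7.33%


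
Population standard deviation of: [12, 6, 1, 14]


Mean = 33/4
  (12-33/4)²=225/16
  (6-33/4)²=81/16
  (1-33/4)²=841/16
  (14-33/4)²=529/16
Σ(x-μ)² = 419/4
σ² = (419/4)/4 = 419/16

σ = √(419/16) ≈ 5.1174


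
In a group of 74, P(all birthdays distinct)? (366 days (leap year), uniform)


P(all different) = Π(366-i)/366 for i=0..73
= (366/366)×(365/366)×...×(293/366)
= 0.000360

P ≈ 0.0004 ≈ 0.04%


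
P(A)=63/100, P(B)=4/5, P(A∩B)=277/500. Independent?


P(A)×P(B) = 63/125
P(A∩B) = 277/500
Not equal → NOT independent

No, not independent
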